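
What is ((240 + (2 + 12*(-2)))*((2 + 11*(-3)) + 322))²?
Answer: 4024379844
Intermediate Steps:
((240 + (2 + 12*(-2)))*((2 + 11*(-3)) + 322))² = ((240 + (2 - 24))*((2 - 33) + 322))² = ((240 - 22)*(-31 + 322))² = (218*291)² = 63438² = 4024379844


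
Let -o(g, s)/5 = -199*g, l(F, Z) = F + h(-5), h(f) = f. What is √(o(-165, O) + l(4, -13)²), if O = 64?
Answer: I*√164174 ≈ 405.18*I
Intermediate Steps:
l(F, Z) = -5 + F (l(F, Z) = F - 5 = -5 + F)
o(g, s) = 995*g (o(g, s) = -(-995)*g = 995*g)
√(o(-165, O) + l(4, -13)²) = √(995*(-165) + (-5 + 4)²) = √(-164175 + (-1)²) = √(-164175 + 1) = √(-164174) = I*√164174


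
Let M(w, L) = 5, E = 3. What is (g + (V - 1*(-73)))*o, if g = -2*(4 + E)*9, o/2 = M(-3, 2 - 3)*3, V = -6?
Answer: -1770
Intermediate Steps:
o = 30 (o = 2*(5*3) = 2*15 = 30)
g = -126 (g = -2*(4 + 3)*9 = -2*7*9 = -14*9 = -126)
(g + (V - 1*(-73)))*o = (-126 + (-6 - 1*(-73)))*30 = (-126 + (-6 + 73))*30 = (-126 + 67)*30 = -59*30 = -1770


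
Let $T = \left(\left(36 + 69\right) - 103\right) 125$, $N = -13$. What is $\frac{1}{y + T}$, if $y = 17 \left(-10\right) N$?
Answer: $\frac{1}{2460} \approx 0.0004065$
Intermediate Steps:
$y = 2210$ ($y = 17 \left(-10\right) \left(-13\right) = \left(-170\right) \left(-13\right) = 2210$)
$T = 250$ ($T = \left(105 - 103\right) 125 = 2 \cdot 125 = 250$)
$\frac{1}{y + T} = \frac{1}{2210 + 250} = \frac{1}{2460}$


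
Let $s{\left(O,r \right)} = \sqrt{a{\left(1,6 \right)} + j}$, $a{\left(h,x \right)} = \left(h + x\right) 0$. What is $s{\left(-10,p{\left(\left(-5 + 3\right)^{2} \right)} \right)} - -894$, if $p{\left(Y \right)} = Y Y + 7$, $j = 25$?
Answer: $899$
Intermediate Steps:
$a{\left(h,x \right)} = 0$
$p{\left(Y \right)} = 7 + Y^{2}$ ($p{\left(Y \right)} = Y^{2} + 7 = 7 + Y^{2}$)
$s{\left(O,r \right)} = 5$ ($s{\left(O,r \right)} = \sqrt{0 + 25} = \sqrt{25} = 5$)
$s{\left(-10,p{\left(\left(-5 + 3\right)^{2} \right)} \right)} - -894 = 5 - -894 = 5 + 894 = 899$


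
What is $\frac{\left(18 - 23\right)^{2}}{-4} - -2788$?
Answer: $\frac{11127}{4} \approx 2781.8$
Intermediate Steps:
$\frac{\left(18 - 23\right)^{2}}{-4} - -2788 = - \frac{\left(-5\right)^{2}}{4} + 2788 = \left(- \frac{1}{4}\right) 25 + 2788 = - \frac{25}{4} + 2788 = \frac{11127}{4}$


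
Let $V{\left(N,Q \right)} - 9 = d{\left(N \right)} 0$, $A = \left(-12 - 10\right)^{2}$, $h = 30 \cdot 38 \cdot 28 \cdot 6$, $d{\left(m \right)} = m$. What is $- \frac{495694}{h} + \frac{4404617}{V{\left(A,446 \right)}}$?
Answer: $\frac{46864877033}{95760} \approx 4.894 \cdot 10^{5}$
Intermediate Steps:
$h = 191520$ ($h = 1140 \cdot 168 = 191520$)
$A = 484$ ($A = \left(-22\right)^{2} = 484$)
$V{\left(N,Q \right)} = 9$ ($V{\left(N,Q \right)} = 9 + N 0 = 9 + 0 = 9$)
$- \frac{495694}{h} + \frac{4404617}{V{\left(A,446 \right)}} = - \frac{495694}{191520} + \frac{4404617}{9} = \left(-495694\right) \frac{1}{191520} + 4404617 \cdot \frac{1}{9} = - \frac{247847}{95760} + \frac{4404617}{9} = \frac{46864877033}{95760}$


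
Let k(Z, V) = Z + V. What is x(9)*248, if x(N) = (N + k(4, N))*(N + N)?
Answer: 98208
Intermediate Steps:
k(Z, V) = V + Z
x(N) = 2*N*(4 + 2*N) (x(N) = (N + (N + 4))*(N + N) = (N + (4 + N))*(2*N) = (4 + 2*N)*(2*N) = 2*N*(4 + 2*N))
x(9)*248 = (4*9*(2 + 9))*248 = (4*9*11)*248 = 396*248 = 98208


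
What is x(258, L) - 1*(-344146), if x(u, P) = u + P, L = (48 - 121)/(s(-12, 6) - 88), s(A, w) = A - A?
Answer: 30307625/88 ≈ 3.4441e+5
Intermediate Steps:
s(A, w) = 0
L = 73/88 (L = (48 - 121)/(0 - 88) = -73/(-88) = -73*(-1/88) = 73/88 ≈ 0.82955)
x(u, P) = P + u
x(258, L) - 1*(-344146) = (73/88 + 258) - 1*(-344146) = 22777/88 + 344146 = 30307625/88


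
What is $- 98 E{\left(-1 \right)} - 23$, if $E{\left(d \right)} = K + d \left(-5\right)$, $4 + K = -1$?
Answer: $-23$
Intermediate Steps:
$K = -5$ ($K = -4 - 1 = -5$)
$E{\left(d \right)} = -5 - 5 d$ ($E{\left(d \right)} = -5 + d \left(-5\right) = -5 - 5 d$)
$- 98 E{\left(-1 \right)} - 23 = - 98 \left(-5 - -5\right) - 23 = - 98 \left(-5 + 5\right) - 23 = \left(-98\right) 0 - 23 = 0 - 23 = -23$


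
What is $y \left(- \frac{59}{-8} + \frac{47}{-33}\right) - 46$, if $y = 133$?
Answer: $\frac{196799}{264} \approx 745.45$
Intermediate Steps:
$y \left(- \frac{59}{-8} + \frac{47}{-33}\right) - 46 = 133 \left(- \frac{59}{-8} + \frac{47}{-33}\right) - 46 = 133 \left(\left(-59\right) \left(- \frac{1}{8}\right) + 47 \left(- \frac{1}{33}\right)\right) - 46 = 133 \left(\frac{59}{8} - \frac{47}{33}\right) - 46 = 133 \cdot \frac{1571}{264} - 46 = \frac{208943}{264} - 46 = \frac{196799}{264}$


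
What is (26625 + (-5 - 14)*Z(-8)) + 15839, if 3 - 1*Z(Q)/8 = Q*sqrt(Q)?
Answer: 42008 - 2432*I*sqrt(2) ≈ 42008.0 - 3439.4*I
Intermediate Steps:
Z(Q) = 24 - 8*Q**(3/2) (Z(Q) = 24 - 8*Q*sqrt(Q) = 24 - 8*Q**(3/2))
(26625 + (-5 - 14)*Z(-8)) + 15839 = (26625 + (-5 - 14)*(24 - (-128)*I*sqrt(2))) + 15839 = (26625 - 19*(24 - (-128)*I*sqrt(2))) + 15839 = (26625 - 19*(24 + 128*I*sqrt(2))) + 15839 = (26625 + (-456 - 2432*I*sqrt(2))) + 15839 = (26169 - 2432*I*sqrt(2)) + 15839 = 42008 - 2432*I*sqrt(2)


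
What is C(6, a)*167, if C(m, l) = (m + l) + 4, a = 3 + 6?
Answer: 3173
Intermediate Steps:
a = 9
C(m, l) = 4 + l + m (C(m, l) = (l + m) + 4 = 4 + l + m)
C(6, a)*167 = (4 + 9 + 6)*167 = 19*167 = 3173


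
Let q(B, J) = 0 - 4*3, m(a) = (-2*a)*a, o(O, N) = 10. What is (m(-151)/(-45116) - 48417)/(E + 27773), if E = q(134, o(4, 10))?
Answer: -1092167885/626232638 ≈ -1.7440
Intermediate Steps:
m(a) = -2*a**2
q(B, J) = -12 (q(B, J) = 0 - 12 = -12)
E = -12
(m(-151)/(-45116) - 48417)/(E + 27773) = (-2*(-151)**2/(-45116) - 48417)/(-12 + 27773) = (-2*22801*(-1/45116) - 48417)/27761 = (-45602*(-1/45116) - 48417)*(1/27761) = (22801/22558 - 48417)*(1/27761) = -1092167885/22558*1/27761 = -1092167885/626232638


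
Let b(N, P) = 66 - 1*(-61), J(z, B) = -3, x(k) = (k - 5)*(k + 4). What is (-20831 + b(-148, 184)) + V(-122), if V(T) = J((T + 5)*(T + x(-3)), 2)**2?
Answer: -20695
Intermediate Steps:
x(k) = (-5 + k)*(4 + k)
V(T) = 9 (V(T) = (-3)**2 = 9)
b(N, P) = 127 (b(N, P) = 66 + 61 = 127)
(-20831 + b(-148, 184)) + V(-122) = (-20831 + 127) + 9 = -20704 + 9 = -20695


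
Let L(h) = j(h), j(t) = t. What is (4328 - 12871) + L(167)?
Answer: -8376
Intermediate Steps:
L(h) = h
(4328 - 12871) + L(167) = (4328 - 12871) + 167 = -8543 + 167 = -8376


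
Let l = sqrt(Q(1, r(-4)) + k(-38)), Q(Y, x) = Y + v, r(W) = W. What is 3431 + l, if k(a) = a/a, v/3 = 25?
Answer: 3431 + sqrt(77) ≈ 3439.8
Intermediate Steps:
v = 75 (v = 3*25 = 75)
k(a) = 1
Q(Y, x) = 75 + Y (Q(Y, x) = Y + 75 = 75 + Y)
l = sqrt(77) (l = sqrt((75 + 1) + 1) = sqrt(76 + 1) = sqrt(77) ≈ 8.7750)
3431 + l = 3431 + sqrt(77)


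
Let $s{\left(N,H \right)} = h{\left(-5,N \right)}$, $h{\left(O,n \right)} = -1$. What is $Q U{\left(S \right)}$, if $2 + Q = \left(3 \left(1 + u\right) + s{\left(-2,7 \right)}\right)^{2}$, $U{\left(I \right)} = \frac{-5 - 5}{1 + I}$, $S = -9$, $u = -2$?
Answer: $\frac{35}{2} \approx 17.5$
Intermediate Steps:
$s{\left(N,H \right)} = -1$
$U{\left(I \right)} = - \frac{10}{1 + I}$
$Q = 14$ ($Q = -2 + \left(3 \left(1 - 2\right) - 1\right)^{2} = -2 + \left(3 \left(-1\right) - 1\right)^{2} = -2 + \left(-3 - 1\right)^{2} = -2 + \left(-4\right)^{2} = -2 + 16 = 14$)
$Q U{\left(S \right)} = 14 \left(- \frac{10}{1 - 9}\right) = 14 \left(- \frac{10}{-8}\right) = 14 \left(\left(-10\right) \left(- \frac{1}{8}\right)\right) = 14 \cdot \frac{5}{4} = \frac{35}{2}$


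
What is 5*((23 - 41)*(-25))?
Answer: 2250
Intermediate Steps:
5*((23 - 41)*(-25)) = 5*(-18*(-25)) = 5*450 = 2250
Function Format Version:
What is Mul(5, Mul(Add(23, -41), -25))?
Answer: 2250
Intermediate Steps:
Mul(5, Mul(Add(23, -41), -25)) = Mul(5, Mul(-18, -25)) = Mul(5, 450) = 2250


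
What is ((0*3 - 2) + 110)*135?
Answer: 14580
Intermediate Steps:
((0*3 - 2) + 110)*135 = ((0 - 2) + 110)*135 = (-2 + 110)*135 = 108*135 = 14580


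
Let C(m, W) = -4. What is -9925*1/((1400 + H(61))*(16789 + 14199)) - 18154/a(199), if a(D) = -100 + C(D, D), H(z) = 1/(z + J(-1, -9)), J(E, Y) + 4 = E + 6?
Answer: 469522813013/2689789388 ≈ 174.56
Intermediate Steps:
J(E, Y) = 2 + E (J(E, Y) = -4 + (E + 6) = -4 + (6 + E) = 2 + E)
H(z) = 1/(1 + z) (H(z) = 1/(z + (2 - 1)) = 1/(z + 1) = 1/(1 + z))
a(D) = -104 (a(D) = -100 - 4 = -104)
-9925*1/((1400 + H(61))*(16789 + 14199)) - 18154/a(199) = -9925*1/((1400 + 1/(1 + 61))*(16789 + 14199)) - 18154/(-104) = -9925*1/(30988*(1400 + 1/62)) - 18154*(-1/104) = -9925*1/(30988*(1400 + 1/62)) + 9077/52 = -9925/((86801/62)*30988) + 9077/52 = -9925/1344894694/31 + 9077/52 = -9925*31/1344894694 + 9077/52 = -307675/1344894694 + 9077/52 = 469522813013/2689789388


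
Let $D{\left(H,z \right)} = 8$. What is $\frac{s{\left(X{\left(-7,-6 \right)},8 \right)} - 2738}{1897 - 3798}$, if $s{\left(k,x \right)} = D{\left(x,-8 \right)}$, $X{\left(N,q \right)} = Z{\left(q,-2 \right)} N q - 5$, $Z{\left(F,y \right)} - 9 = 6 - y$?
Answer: $\frac{2730}{1901} \approx 1.4361$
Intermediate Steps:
$Z{\left(F,y \right)} = 15 - y$ ($Z{\left(F,y \right)} = 9 - \left(-6 + y\right) = 15 - y$)
$X{\left(N,q \right)} = -5 + 17 N q$ ($X{\left(N,q \right)} = \left(15 - -2\right) N q - 5 = \left(15 + 2\right) N q - 5 = 17 N q - 5 = -5 + 17 N q$)
$s{\left(k,x \right)} = 8$
$\frac{s{\left(X{\left(-7,-6 \right)},8 \right)} - 2738}{1897 - 3798} = \frac{8 - 2738}{1897 - 3798} = - \frac{2730}{-1901} = \left(-2730\right) \left(- \frac{1}{1901}\right) = \frac{2730}{1901}$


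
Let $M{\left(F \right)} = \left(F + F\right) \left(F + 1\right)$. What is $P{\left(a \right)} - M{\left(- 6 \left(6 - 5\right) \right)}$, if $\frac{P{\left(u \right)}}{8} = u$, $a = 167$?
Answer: $1276$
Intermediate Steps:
$M{\left(F \right)} = 2 F \left(1 + F\right)$
$P{\left(u \right)} = 8 u$
$P{\left(a \right)} - M{\left(- 6 \left(6 - 5\right) \right)} = 8 \cdot 167 - 2 \left(- 6 \left(6 - 5\right)\right) \left(1 - 6 \left(6 - 5\right)\right) = 1336 - 2 \left(\left(-6\right) 1\right) \left(1 - 6\right) = 1336 - 2 \left(-6\right) \left(1 - 6\right) = 1336 - 2 \left(-6\right) \left(-5\right) = 1336 - 60 = 1276$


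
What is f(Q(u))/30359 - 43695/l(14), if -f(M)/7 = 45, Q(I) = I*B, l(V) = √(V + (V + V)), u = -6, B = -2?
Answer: -45/4337 - 14565*√42/14 ≈ -6742.3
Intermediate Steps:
l(V) = √3*√V (l(V) = √(V + 2*V) = √(3*V) = √3*√V)
Q(I) = -2*I (Q(I) = I*(-2) = -2*I)
f(M) = -315 (f(M) = -7*45 = -315)
f(Q(u))/30359 - 43695/l(14) = -315/30359 - 43695*√42/42 = -315*1/30359 - 43695*√42/42 = -45/4337 - 14565*√42/14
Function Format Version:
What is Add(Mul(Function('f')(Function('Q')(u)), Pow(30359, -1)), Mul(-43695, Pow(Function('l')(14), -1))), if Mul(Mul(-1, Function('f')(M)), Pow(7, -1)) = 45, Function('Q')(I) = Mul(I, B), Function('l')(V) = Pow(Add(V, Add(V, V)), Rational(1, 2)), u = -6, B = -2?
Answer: Add(Rational(-45, 4337), Mul(Rational(-14565, 14), Pow(42, Rational(1, 2)))) ≈ -6742.3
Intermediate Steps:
Function('l')(V) = Mul(Pow(3, Rational(1, 2)), Pow(V, Rational(1, 2))) (Function('l')(V) = Pow(Add(V, Mul(2, V)), Rational(1, 2)) = Pow(Mul(3, V), Rational(1, 2)) = Mul(Pow(3, Rational(1, 2)), Pow(V, Rational(1, 2))))
Function('Q')(I) = Mul(-2, I) (Function('Q')(I) = Mul(I, -2) = Mul(-2, I))
Function('f')(M) = -315 (Function('f')(M) = Mul(-7, 45) = -315)
Add(Mul(Function('f')(Function('Q')(u)), Pow(30359, -1)), Mul(-43695, Pow(Function('l')(14), -1))) = Add(Mul(-315, Pow(30359, -1)), Mul(-43695, Pow(Mul(Pow(3, Rational(1, 2)), Pow(14, Rational(1, 2))), -1))) = Add(Mul(-315, Rational(1, 30359)), Mul(-43695, Pow(Pow(42, Rational(1, 2)), -1))) = Add(Rational(-45, 4337), Mul(-43695, Mul(Rational(1, 42), Pow(42, Rational(1, 2))))) = Add(Rational(-45, 4337), Mul(Rational(-14565, 14), Pow(42, Rational(1, 2))))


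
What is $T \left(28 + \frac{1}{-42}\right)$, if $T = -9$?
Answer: $- \frac{3525}{14} \approx -251.79$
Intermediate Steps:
$T \left(28 + \frac{1}{-42}\right) = - 9 \left(28 + \frac{1}{-42}\right) = - 9 \left(28 - \frac{1}{42}\right) = \left(-9\right) \frac{1175}{42} = - \frac{3525}{14}$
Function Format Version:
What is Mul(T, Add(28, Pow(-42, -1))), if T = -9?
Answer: Rational(-3525, 14) ≈ -251.79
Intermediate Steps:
Mul(T, Add(28, Pow(-42, -1))) = Mul(-9, Add(28, Pow(-42, -1))) = Mul(-9, Add(28, Rational(-1, 42))) = Mul(-9, Rational(1175, 42)) = Rational(-3525, 14)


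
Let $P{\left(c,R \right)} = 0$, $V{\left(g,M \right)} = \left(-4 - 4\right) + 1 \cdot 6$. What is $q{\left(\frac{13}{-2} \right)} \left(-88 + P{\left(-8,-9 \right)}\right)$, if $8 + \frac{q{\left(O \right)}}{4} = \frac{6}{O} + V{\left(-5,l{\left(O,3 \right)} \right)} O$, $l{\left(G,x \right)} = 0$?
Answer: $- \frac{18656}{13} \approx -1435.1$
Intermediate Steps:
$V{\left(g,M \right)} = -2$ ($V{\left(g,M \right)} = -8 + 6 = -2$)
$q{\left(O \right)} = -32 - 8 O + \frac{24}{O}$ ($q{\left(O \right)} = -32 + 4 \left(\frac{6}{O} - 2 O\right) = -32 + 4 \left(- 2 O + \frac{6}{O}\right) = -32 - \left(- \frac{24}{O} + 8 O\right) = -32 - 8 O + \frac{24}{O}$)
$q{\left(\frac{13}{-2} \right)} \left(-88 + P{\left(-8,-9 \right)}\right) = \left(-32 - 8 \frac{13}{-2} + \frac{24}{13 \frac{1}{-2}}\right) \left(-88 + 0\right) = \left(-32 - 8 \cdot 13 \left(- \frac{1}{2}\right) + \frac{24}{13 \left(- \frac{1}{2}\right)}\right) \left(-88\right) = \left(-32 - -52 + \frac{24}{- \frac{13}{2}}\right) \left(-88\right) = \left(-32 + 52 + 24 \left(- \frac{2}{13}\right)\right) \left(-88\right) = \left(-32 + 52 - \frac{48}{13}\right) \left(-88\right) = \frac{212}{13} \left(-88\right) = - \frac{18656}{13}$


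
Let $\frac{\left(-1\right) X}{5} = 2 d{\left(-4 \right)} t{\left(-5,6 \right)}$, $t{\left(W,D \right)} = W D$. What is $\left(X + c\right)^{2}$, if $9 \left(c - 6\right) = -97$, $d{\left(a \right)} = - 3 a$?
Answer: $\frac{1046975449}{81} \approx 1.2926 \cdot 10^{7}$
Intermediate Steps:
$c = - \frac{43}{9}$ ($c = 6 + \frac{1}{9} \left(-97\right) = 6 - \frac{97}{9} = - \frac{43}{9} \approx -4.7778$)
$t{\left(W,D \right)} = D W$
$X = 3600$ ($X = - 5 \cdot 2 \left(\left(-3\right) \left(-4\right)\right) 6 \left(-5\right) = - 5 \cdot 2 \cdot 12 \left(-30\right) = - 5 \cdot 24 \left(-30\right) = \left(-5\right) \left(-720\right) = 3600$)
$\left(X + c\right)^{2} = \left(3600 - \frac{43}{9}\right)^{2} = \left(\frac{32357}{9}\right)^{2} = \frac{1046975449}{81}$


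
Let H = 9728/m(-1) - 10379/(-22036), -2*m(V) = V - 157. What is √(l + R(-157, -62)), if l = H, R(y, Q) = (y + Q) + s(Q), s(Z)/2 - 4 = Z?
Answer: I*√160156164365701/870422 ≈ 14.539*I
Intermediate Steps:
s(Z) = 8 + 2*Z
m(V) = 157/2 - V/2 (m(V) = -(V - 157)/2 = -(-157 + V)/2 = 157/2 - V/2)
R(y, Q) = 8 + y + 3*Q (R(y, Q) = (y + Q) + (8 + 2*Q) = (Q + y) + (8 + 2*Q) = 8 + y + 3*Q)
H = 215186149/1740844 (H = 9728/(157/2 - ½*(-1)) - 10379/(-22036) = 9728/(157/2 + ½) - 10379*(-1/22036) = 9728/79 + 10379/22036 = 215186149/1740844 ≈ 123.61)
l = 215186149/1740844 ≈ 123.61
√(l + R(-157, -62)) = √(215186149/1740844 + (8 - 157 + 3*(-62))) = √(215186149/1740844 + (8 - 157 - 186)) = √(215186149/1740844 - 335) = √(-367996591/1740844) = I*√160156164365701/870422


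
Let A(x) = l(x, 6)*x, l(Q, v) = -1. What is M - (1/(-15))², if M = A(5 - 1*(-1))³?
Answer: -48601/225 ≈ -216.00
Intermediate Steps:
A(x) = -x
M = -216 (M = (-(5 - 1*(-1)))³ = (-(5 + 1))³ = (-1*6)³ = (-6)³ = -216)
M - (1/(-15))² = -216 - (1/(-15))² = -216 - (-1/15)² = -216 - 1*1/225 = -216 - 1/225 = -48601/225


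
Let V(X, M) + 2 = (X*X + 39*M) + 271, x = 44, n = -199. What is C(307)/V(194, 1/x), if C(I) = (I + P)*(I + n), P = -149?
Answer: 250272/555953 ≈ 0.45017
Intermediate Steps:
C(I) = (-199 + I)*(-149 + I) (C(I) = (I - 149)*(I - 199) = (-149 + I)*(-199 + I) = (-199 + I)*(-149 + I))
V(X, M) = 269 + X² + 39*M (V(X, M) = -2 + ((X*X + 39*M) + 271) = -2 + ((X² + 39*M) + 271) = -2 + (271 + X² + 39*M) = 269 + X² + 39*M)
C(307)/V(194, 1/x) = (29651 + 307² - 348*307)/(269 + 194² + 39/44) = (29651 + 94249 - 106836)/(269 + 37636 + 39*(1/44)) = 17064/(269 + 37636 + 39/44) = 17064/(1667859/44) = 17064*(44/1667859) = 250272/555953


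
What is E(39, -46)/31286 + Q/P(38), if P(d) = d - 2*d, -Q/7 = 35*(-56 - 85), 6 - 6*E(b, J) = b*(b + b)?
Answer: -540397049/594434 ≈ -909.09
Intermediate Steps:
E(b, J) = 1 - b**2/3 (E(b, J) = 1 - b*(b + b)/6 = 1 - b*2*b/6 = 1 - b**2/3)
Q = 34545 (Q = -245*(-56 - 85) = -245*(-141) = -7*(-4935) = 34545)
P(d) = -d
E(39, -46)/31286 + Q/P(38) = (1 - 1/3*39**2)/31286 + 34545/((-1*38)) = (1 - 1/3*1521)*(1/31286) + 34545/(-38) = (1 - 507)*(1/31286) + 34545*(-1/38) = -506*1/31286 - 34545/38 = -253/15643 - 34545/38 = -540397049/594434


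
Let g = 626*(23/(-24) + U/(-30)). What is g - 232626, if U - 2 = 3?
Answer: -933321/4 ≈ -2.3333e+5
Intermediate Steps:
U = 5 (U = 2 + 3 = 5)
g = -2817/4 (g = 626*(23/(-24) + 5/(-30)) = 626*(23*(-1/24) + 5*(-1/30)) = 626*(-23/24 - 1/6) = 626*(-9/8) = -2817/4 ≈ -704.25)
g - 232626 = -2817/4 - 232626 = -933321/4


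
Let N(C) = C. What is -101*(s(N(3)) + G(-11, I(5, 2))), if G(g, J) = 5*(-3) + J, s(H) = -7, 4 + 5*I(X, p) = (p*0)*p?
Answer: 11514/5 ≈ 2302.8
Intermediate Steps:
I(X, p) = -⅘ (I(X, p) = -⅘ + ((p*0)*p)/5 = -⅘ + (0*p)/5 = -⅘ + (⅕)*0 = -⅘ + 0 = -⅘)
G(g, J) = -15 + J
-101*(s(N(3)) + G(-11, I(5, 2))) = -101*(-7 + (-15 - ⅘)) = -101*(-7 - 79/5) = -101*(-114/5) = 11514/5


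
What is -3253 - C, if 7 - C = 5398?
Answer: 2138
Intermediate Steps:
C = -5391 (C = 7 - 1*5398 = 7 - 5398 = -5391)
-3253 - C = -3253 - 1*(-5391) = -3253 + 5391 = 2138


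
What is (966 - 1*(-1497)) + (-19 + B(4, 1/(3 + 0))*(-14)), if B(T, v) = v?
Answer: 7318/3 ≈ 2439.3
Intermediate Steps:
(966 - 1*(-1497)) + (-19 + B(4, 1/(3 + 0))*(-14)) = (966 - 1*(-1497)) + (-19 - 14/(3 + 0)) = (966 + 1497) + (-19 - 14/3) = 2463 + (-19 + (⅓)*(-14)) = 2463 + (-19 - 14/3) = 2463 - 71/3 = 7318/3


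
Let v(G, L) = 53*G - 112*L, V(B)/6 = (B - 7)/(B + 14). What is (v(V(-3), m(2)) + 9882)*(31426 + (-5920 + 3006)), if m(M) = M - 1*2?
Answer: 273513024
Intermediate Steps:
V(B) = 6*(-7 + B)/(14 + B) (V(B) = 6*((B - 7)/(B + 14)) = 6*((-7 + B)/(14 + B)) = 6*(-7 + B)/(14 + B))
m(M) = -2 + M (m(M) = M - 2 = -2 + M)
v(G, L) = -112*L + 53*G
(v(V(-3), m(2)) + 9882)*(31426 + (-5920 + 3006)) = ((-112*(-2 + 2) + 53*(6*(-7 - 3)/(14 - 3))) + 9882)*(31426 + (-5920 + 3006)) = ((-112*0 + 53*(6*(-10)/11)) + 9882)*(31426 - 2914) = ((0 + 53*(6*(1/11)*(-10))) + 9882)*28512 = ((0 + 53*(-60/11)) + 9882)*28512 = ((0 - 3180/11) + 9882)*28512 = (-3180/11 + 9882)*28512 = (105522/11)*28512 = 273513024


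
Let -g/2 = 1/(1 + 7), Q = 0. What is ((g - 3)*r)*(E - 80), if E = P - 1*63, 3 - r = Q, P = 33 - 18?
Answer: 1248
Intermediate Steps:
P = 15
g = -¼ (g = -2/(1 + 7) = -2/8 = -2*⅛ = -¼ ≈ -0.25000)
r = 3 (r = 3 - 1*0 = 3 + 0 = 3)
E = -48 (E = 15 - 1*63 = 15 - 63 = -48)
((g - 3)*r)*(E - 80) = ((-¼ - 3)*3)*(-48 - 80) = -13/4*3*(-128) = -39/4*(-128) = 1248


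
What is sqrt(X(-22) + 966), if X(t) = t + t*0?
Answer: 4*sqrt(59) ≈ 30.725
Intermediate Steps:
X(t) = t (X(t) = t + 0 = t)
sqrt(X(-22) + 966) = sqrt(-22 + 966) = sqrt(944) = 4*sqrt(59)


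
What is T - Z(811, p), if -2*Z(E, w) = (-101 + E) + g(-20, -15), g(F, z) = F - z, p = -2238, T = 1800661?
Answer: 3602027/2 ≈ 1.8010e+6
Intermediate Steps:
Z(E, w) = 53 - E/2 (Z(E, w) = -((-101 + E) + (-20 - 1*(-15)))/2 = -((-101 + E) + (-20 + 15))/2 = -((-101 + E) - 5)/2 = -(-106 + E)/2 = 53 - E/2)
T - Z(811, p) = 1800661 - (53 - ½*811) = 1800661 - (53 - 811/2) = 1800661 - 1*(-705/2) = 1800661 + 705/2 = 3602027/2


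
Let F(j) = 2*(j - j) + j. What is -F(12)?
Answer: -12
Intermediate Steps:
F(j) = j (F(j) = 2*0 + j = 0 + j = j)
-F(12) = -1*12 = -12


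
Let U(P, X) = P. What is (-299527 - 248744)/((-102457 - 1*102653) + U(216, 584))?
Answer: 60919/22766 ≈ 2.6759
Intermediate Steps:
(-299527 - 248744)/((-102457 - 1*102653) + U(216, 584)) = (-299527 - 248744)/((-102457 - 1*102653) + 216) = -548271/((-102457 - 102653) + 216) = -548271/(-205110 + 216) = -548271/(-204894) = -548271*(-1/204894) = 60919/22766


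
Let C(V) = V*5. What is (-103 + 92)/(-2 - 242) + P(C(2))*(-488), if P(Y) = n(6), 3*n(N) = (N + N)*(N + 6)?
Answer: -5715445/244 ≈ -23424.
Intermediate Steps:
C(V) = 5*V
n(N) = 2*N*(6 + N)/3 (n(N) = ((N + N)*(N + 6))/3 = ((2*N)*(6 + N))/3 = (2*N*(6 + N))/3 = 2*N*(6 + N)/3)
P(Y) = 48 (P(Y) = (⅔)*6*(6 + 6) = (⅔)*6*12 = 48)
(-103 + 92)/(-2 - 242) + P(C(2))*(-488) = (-103 + 92)/(-2 - 242) + 48*(-488) = -11/(-244) - 23424 = -11*(-1/244) - 23424 = 11/244 - 23424 = -5715445/244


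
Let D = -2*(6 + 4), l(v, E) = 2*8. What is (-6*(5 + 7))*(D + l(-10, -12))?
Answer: 288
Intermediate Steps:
l(v, E) = 16
D = -20 (D = -2*10 = -20)
(-6*(5 + 7))*(D + l(-10, -12)) = (-6*(5 + 7))*(-20 + 16) = -6*12*(-4) = -72*(-4) = 288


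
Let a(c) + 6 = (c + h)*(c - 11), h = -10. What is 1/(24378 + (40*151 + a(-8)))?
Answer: 1/30754 ≈ 3.2516e-5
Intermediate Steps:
a(c) = -6 + (-11 + c)*(-10 + c) (a(c) = -6 + (c - 10)*(c - 11) = -6 + (-10 + c)*(-11 + c) = -6 + (-11 + c)*(-10 + c))
1/(24378 + (40*151 + a(-8))) = 1/(24378 + (40*151 + (104 + (-8)**2 - 21*(-8)))) = 1/(24378 + (6040 + (104 + 64 + 168))) = 1/(24378 + (6040 + 336)) = 1/(24378 + 6376) = 1/30754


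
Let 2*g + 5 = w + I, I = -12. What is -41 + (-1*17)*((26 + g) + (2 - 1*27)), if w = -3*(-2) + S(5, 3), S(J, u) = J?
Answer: -7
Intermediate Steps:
w = 11 (w = -3*(-2) + 5 = 6 + 5 = 11)
g = -3 (g = -5/2 + (11 - 12)/2 = -5/2 + (½)*(-1) = -5/2 - ½ = -3)
-41 + (-1*17)*((26 + g) + (2 - 1*27)) = -41 + (-1*17)*((26 - 3) + (2 - 1*27)) = -41 - 17*(23 + (2 - 27)) = -41 - 17*(23 - 25) = -41 - 17*(-2) = -41 + 34 = -7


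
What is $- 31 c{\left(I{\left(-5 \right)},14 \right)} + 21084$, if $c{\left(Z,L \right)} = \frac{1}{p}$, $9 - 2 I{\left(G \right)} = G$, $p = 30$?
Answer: $\frac{632489}{30} \approx 21083.0$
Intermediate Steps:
$I{\left(G \right)} = \frac{9}{2} - \frac{G}{2}$
$c{\left(Z,L \right)} = \frac{1}{30}$
$- 31 c{\left(I{\left(-5 \right)},14 \right)} + 21084 = \left(-31\right) \frac{1}{30} + 21084 = - \frac{31}{30} + 21084 = \frac{632489}{30}$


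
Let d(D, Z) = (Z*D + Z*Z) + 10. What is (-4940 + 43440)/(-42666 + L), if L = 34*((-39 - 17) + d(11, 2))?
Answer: -19250/21673 ≈ -0.88820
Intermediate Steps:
d(D, Z) = 10 + Z² + D*Z (d(D, Z) = (D*Z + Z²) + 10 = (Z² + D*Z) + 10 = 10 + Z² + D*Z)
L = -680 (L = 34*((-39 - 17) + (10 + 2² + 11*2)) = 34*(-56 + (10 + 4 + 22)) = 34*(-56 + 36) = 34*(-20) = -680)
(-4940 + 43440)/(-42666 + L) = (-4940 + 43440)/(-42666 - 680) = 38500/(-43346) = 38500*(-1/43346) = -19250/21673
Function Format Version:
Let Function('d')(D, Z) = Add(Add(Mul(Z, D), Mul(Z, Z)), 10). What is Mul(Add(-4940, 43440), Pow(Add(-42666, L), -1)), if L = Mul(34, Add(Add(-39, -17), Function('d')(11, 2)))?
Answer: Rational(-19250, 21673) ≈ -0.88820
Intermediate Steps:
Function('d')(D, Z) = Add(10, Pow(Z, 2), Mul(D, Z)) (Function('d')(D, Z) = Add(Add(Mul(D, Z), Pow(Z, 2)), 10) = Add(Add(Pow(Z, 2), Mul(D, Z)), 10) = Add(10, Pow(Z, 2), Mul(D, Z)))
L = -680 (L = Mul(34, Add(Add(-39, -17), Add(10, Pow(2, 2), Mul(11, 2)))) = Mul(34, Add(-56, Add(10, 4, 22))) = Mul(34, Add(-56, 36)) = Mul(34, -20) = -680)
Mul(Add(-4940, 43440), Pow(Add(-42666, L), -1)) = Mul(Add(-4940, 43440), Pow(Add(-42666, -680), -1)) = Mul(38500, Pow(-43346, -1)) = Mul(38500, Rational(-1, 43346)) = Rational(-19250, 21673)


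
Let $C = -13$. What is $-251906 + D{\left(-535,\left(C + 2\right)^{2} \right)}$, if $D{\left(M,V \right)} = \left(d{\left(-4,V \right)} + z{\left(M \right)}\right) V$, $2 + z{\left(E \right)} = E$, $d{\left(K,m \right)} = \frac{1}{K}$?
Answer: $- \frac{1267653}{4} \approx -3.1691 \cdot 10^{5}$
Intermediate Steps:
$z{\left(E \right)} = -2 + E$
$D{\left(M,V \right)} = V \left(- \frac{9}{4} + M\right)$ ($D{\left(M,V \right)} = \left(\frac{1}{-4} + \left(-2 + M\right)\right) V = \left(- \frac{1}{4} + \left(-2 + M\right)\right) V = \left(- \frac{9}{4} + M\right) V = V \left(- \frac{9}{4} + M\right)$)
$-251906 + D{\left(-535,\left(C + 2\right)^{2} \right)} = -251906 + \frac{\left(-13 + 2\right)^{2} \left(-9 + 4 \left(-535\right)\right)}{4} = -251906 + \frac{\left(-11\right)^{2} \left(-9 - 2140\right)}{4} = -251906 + \frac{1}{4} \cdot 121 \left(-2149\right) = -251906 - \frac{260029}{4} = - \frac{1267653}{4}$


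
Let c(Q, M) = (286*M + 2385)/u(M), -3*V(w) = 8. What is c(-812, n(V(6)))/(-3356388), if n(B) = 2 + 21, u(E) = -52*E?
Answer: 8963/4014240048 ≈ 2.2328e-6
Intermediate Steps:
V(w) = -8/3 (V(w) = -⅓*8 = -8/3)
n(B) = 23
c(Q, M) = -(2385 + 286*M)/(52*M) (c(Q, M) = (286*M + 2385)/((-52*M)) = (2385 + 286*M)*(-1/(52*M)) = -(2385 + 286*M)/(52*M))
c(-812, n(V(6)))/(-3356388) = ((1/52)*(-2385 - 286*23)/23)/(-3356388) = ((1/52)*(1/23)*(-2385 - 6578))*(-1/3356388) = ((1/52)*(1/23)*(-8963))*(-1/3356388) = -8963/1196*(-1/3356388) = 8963/4014240048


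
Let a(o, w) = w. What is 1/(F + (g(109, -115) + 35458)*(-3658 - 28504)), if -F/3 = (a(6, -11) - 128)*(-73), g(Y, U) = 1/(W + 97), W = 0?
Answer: -97/110621803951 ≈ -8.7686e-10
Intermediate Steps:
g(Y, U) = 1/97 (g(Y, U) = 1/(0 + 97) = 1/97)
F = -30441 (F = -3*(-11 - 128)*(-73) = -(-417)*(-73) = -3*10147 = -30441)
1/(F + (g(109, -115) + 35458)*(-3658 - 28504)) = 1/(-30441 + (1/97 + 35458)*(-3658 - 28504)) = 1/(-30441 + (3439427/97)*(-32162)) = 1/(-30441 - 110618851174/97) = 1/(-110621803951/97) = -97/110621803951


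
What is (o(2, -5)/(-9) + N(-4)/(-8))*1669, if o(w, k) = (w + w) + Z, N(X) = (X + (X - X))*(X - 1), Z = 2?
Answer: -31711/6 ≈ -5285.2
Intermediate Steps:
N(X) = X*(-1 + X) (N(X) = (X + 0)*(-1 + X) = X*(-1 + X))
o(w, k) = 2 + 2*w (o(w, k) = (w + w) + 2 = 2*w + 2 = 2 + 2*w)
(o(2, -5)/(-9) + N(-4)/(-8))*1669 = ((2 + 2*2)/(-9) - 4*(-1 - 4)/(-8))*1669 = ((2 + 4)*(-⅑) - 4*(-5)*(-⅛))*1669 = (6*(-⅑) + 20*(-⅛))*1669 = (-⅔ - 5/2)*1669 = -19/6*1669 = -31711/6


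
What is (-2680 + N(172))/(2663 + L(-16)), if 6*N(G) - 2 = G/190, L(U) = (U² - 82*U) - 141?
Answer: -127277/194275 ≈ -0.65514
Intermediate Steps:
L(U) = -141 + U² - 82*U
N(G) = ⅓ + G/1140 (N(G) = ⅓ + (G/190)/6 = ⅓ + G/1140)
(-2680 + N(172))/(2663 + L(-16)) = (-2680 + (⅓ + (1/1140)*172))/(2663 + (-141 + (-16)² - 82*(-16))) = (-2680 + (⅓ + 43/285))/(2663 + (-141 + 256 + 1312)) = (-2680 + 46/95)/(2663 + 1427) = -254554/95/4090 = -254554/95*1/4090 = -127277/194275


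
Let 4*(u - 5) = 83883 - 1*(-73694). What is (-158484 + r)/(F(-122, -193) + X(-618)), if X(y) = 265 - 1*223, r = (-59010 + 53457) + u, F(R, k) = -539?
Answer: 498551/1988 ≈ 250.78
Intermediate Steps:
u = 157597/4 (u = 5 + (83883 - 1*(-73694))/4 = 5 + (83883 + 73694)/4 = 5 + (1/4)*157577 = 5 + 157577/4 = 157597/4 ≈ 39399.)
r = 135385/4 (r = (-59010 + 53457) + 157597/4 = -5553 + 157597/4 = 135385/4 ≈ 33846.)
X(y) = 42 (X(y) = 265 - 223 = 42)
(-158484 + r)/(F(-122, -193) + X(-618)) = (-158484 + 135385/4)/(-539 + 42) = -498551/4/(-497) = -498551/4*(-1/497) = 498551/1988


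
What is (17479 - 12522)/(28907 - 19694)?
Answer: 4957/9213 ≈ 0.53804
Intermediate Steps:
(17479 - 12522)/(28907 - 19694) = 4957/9213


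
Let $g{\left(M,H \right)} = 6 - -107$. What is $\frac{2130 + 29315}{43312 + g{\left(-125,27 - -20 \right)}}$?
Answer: $\frac{6289}{8685} \approx 0.72412$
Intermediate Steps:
$g{\left(M,H \right)} = 113$ ($g{\left(M,H \right)} = 6 + 107 = 113$)
$\frac{2130 + 29315}{43312 + g{\left(-125,27 - -20 \right)}} = \frac{2130 + 29315}{43312 + 113} = \frac{31445}{43425} = 31445 \cdot \frac{1}{43425} = \frac{6289}{8685}$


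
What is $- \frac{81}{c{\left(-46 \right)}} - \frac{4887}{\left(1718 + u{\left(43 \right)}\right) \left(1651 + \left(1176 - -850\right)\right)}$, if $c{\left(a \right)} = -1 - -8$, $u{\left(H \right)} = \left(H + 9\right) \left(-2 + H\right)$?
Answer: $- \frac{163815237}{14156450} \approx -11.572$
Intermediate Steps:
$u{\left(H \right)} = \left(-2 + H\right) \left(9 + H\right)$ ($u{\left(H \right)} = \left(9 + H\right) \left(-2 + H\right) = \left(-2 + H\right) \left(9 + H\right)$)
$c{\left(a \right)} = 7$ ($c{\left(a \right)} = -1 + 8 = 7$)
$- \frac{81}{c{\left(-46 \right)}} - \frac{4887}{\left(1718 + u{\left(43 \right)}\right) \left(1651 + \left(1176 - -850\right)\right)} = - \frac{81}{7} - \frac{4887}{\left(1718 + \left(-18 + 43^{2} + 7 \cdot 43\right)\right) \left(1651 + \left(1176 - -850\right)\right)} = \left(-81\right) \frac{1}{7} - \frac{4887}{\left(1718 + \left(-18 + 1849 + 301\right)\right) \left(1651 + \left(1176 + 850\right)\right)} = - \frac{81}{7} - \frac{4887}{\left(1718 + 2132\right) \left(1651 + 2026\right)} = - \frac{81}{7} - \frac{4887}{3850 \cdot 3677} = - \frac{81}{7} - \frac{4887}{14156450} = - \frac{163815237}{14156450}$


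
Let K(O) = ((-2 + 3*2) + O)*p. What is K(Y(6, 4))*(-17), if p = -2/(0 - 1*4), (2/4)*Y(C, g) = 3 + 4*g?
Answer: -357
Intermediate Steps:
Y(C, g) = 6 + 8*g (Y(C, g) = 2*(3 + 4*g) = 6 + 8*g)
p = 1/2 (p = -2/(0 - 4) = -2/(-4) = -2*(-1/4) = 1/2 ≈ 0.50000)
K(O) = 2 + O/2 (K(O) = ((-2 + 3*2) + O)*(1/2) = ((-2 + 6) + O)*(1/2) = (4 + O)*(1/2) = 2 + O/2)
K(Y(6, 4))*(-17) = (2 + (6 + 8*4)/2)*(-17) = (2 + (6 + 32)/2)*(-17) = (2 + (1/2)*38)*(-17) = (2 + 19)*(-17) = 21*(-17) = -357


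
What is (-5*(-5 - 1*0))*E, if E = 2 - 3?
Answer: -25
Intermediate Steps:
E = -1
(-5*(-5 - 1*0))*E = -5*(-5 - 1*0)*(-1) = -5*(-5 + 0)*(-1) = -5*(-5)*(-1) = 25*(-1) = -25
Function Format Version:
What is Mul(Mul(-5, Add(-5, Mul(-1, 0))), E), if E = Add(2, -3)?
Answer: -25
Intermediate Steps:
E = -1
Mul(Mul(-5, Add(-5, Mul(-1, 0))), E) = Mul(Mul(-5, Add(-5, Mul(-1, 0))), -1) = Mul(Mul(-5, Add(-5, 0)), -1) = Mul(Mul(-5, -5), -1) = Mul(25, -1) = -25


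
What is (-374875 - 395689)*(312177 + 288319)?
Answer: -462720599744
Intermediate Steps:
(-374875 - 395689)*(312177 + 288319) = -770564*600496 = -462720599744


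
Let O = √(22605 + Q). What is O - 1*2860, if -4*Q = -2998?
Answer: -2860 + √93418/2 ≈ -2707.2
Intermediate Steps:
Q = 1499/2 (Q = -¼*(-2998) = 1499/2 ≈ 749.50)
O = √93418/2 (O = √(22605 + 1499/2) = √(46709/2) = √93418/2 ≈ 152.82)
O - 1*2860 = √93418/2 - 1*2860 = √93418/2 - 2860 = -2860 + √93418/2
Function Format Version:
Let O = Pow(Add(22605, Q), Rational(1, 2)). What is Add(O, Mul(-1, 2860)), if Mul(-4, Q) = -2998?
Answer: Add(-2860, Mul(Rational(1, 2), Pow(93418, Rational(1, 2)))) ≈ -2707.2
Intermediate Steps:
Q = Rational(1499, 2) (Q = Mul(Rational(-1, 4), -2998) = Rational(1499, 2) ≈ 749.50)
O = Mul(Rational(1, 2), Pow(93418, Rational(1, 2))) (O = Pow(Add(22605, Rational(1499, 2)), Rational(1, 2)) = Pow(Rational(46709, 2), Rational(1, 2)) = Mul(Rational(1, 2), Pow(93418, Rational(1, 2))) ≈ 152.82)
Add(O, Mul(-1, 2860)) = Add(Mul(Rational(1, 2), Pow(93418, Rational(1, 2))), Mul(-1, 2860)) = Add(Mul(Rational(1, 2), Pow(93418, Rational(1, 2))), -2860) = Add(-2860, Mul(Rational(1, 2), Pow(93418, Rational(1, 2))))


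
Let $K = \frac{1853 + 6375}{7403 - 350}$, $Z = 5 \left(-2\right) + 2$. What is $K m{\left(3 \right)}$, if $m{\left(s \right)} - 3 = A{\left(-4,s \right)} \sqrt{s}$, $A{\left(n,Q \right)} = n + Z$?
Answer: $\frac{8228}{2351} - \frac{32912 \sqrt{3}}{2351} \approx -20.747$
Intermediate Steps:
$Z = -8$ ($Z = -10 + 2 = -8$)
$K = \frac{8228}{7053} \approx 1.1666$
$A{\left(n,Q \right)} = -8 + n$ ($A{\left(n,Q \right)} = n - 8 = -8 + n$)
$m{\left(s \right)} = 3 - 12 \sqrt{s}$ ($m{\left(s \right)} = 3 + \left(-8 - 4\right) \sqrt{s} = 3 - 12 \sqrt{s}$)
$K m{\left(3 \right)} = \frac{8228 \left(3 - 12 \sqrt{3}\right)}{7053} = \frac{8228}{2351} - \frac{32912 \sqrt{3}}{2351}$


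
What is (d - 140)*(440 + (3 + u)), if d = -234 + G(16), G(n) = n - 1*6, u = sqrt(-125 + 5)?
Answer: -161252 - 728*I*sqrt(30) ≈ -1.6125e+5 - 3987.4*I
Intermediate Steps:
u = 2*I*sqrt(30) (u = sqrt(-120) = 2*I*sqrt(30) ≈ 10.954*I)
G(n) = -6 + n (G(n) = n - 6 = -6 + n)
d = -224 (d = -234 + (-6 + 16) = -234 + 10 = -224)
(d - 140)*(440 + (3 + u)) = (-224 - 140)*(440 + (3 + 2*I*sqrt(30))) = -364*(443 + 2*I*sqrt(30)) = -161252 - 728*I*sqrt(30)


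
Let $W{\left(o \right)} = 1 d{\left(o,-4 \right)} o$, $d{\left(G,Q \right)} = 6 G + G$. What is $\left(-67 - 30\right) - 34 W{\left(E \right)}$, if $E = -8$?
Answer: $-15329$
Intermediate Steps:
$d{\left(G,Q \right)} = 7 G$
$W{\left(o \right)} = 7 o^{2}$ ($W{\left(o \right)} = 1 \cdot 7 o o = 7 o o = 7 o^{2}$)
$\left(-67 - 30\right) - 34 W{\left(E \right)} = \left(-67 - 30\right) - 34 \cdot 7 \left(-8\right)^{2} = -97 - 34 \cdot 7 \cdot 64 = -97 - 15232 = -15329$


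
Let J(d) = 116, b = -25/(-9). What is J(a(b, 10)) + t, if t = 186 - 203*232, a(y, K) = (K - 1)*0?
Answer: -46794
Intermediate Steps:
b = 25/9 (b = -25*(-⅑) = 25/9 ≈ 2.7778)
a(y, K) = 0 (a(y, K) = (-1 + K)*0 = 0)
t = -46910 (t = 186 - 47096 = -46910)
J(a(b, 10)) + t = 116 - 46910 = -46794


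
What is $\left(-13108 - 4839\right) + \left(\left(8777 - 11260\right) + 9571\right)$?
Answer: $-10859$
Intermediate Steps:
$\left(-13108 - 4839\right) + \left(\left(8777 - 11260\right) + 9571\right) = -17947 + \left(-2483 + 9571\right) = -17947 + 7088 = -10859$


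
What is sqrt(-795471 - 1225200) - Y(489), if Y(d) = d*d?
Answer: -239121 + 3*I*sqrt(224519) ≈ -2.3912e+5 + 1421.5*I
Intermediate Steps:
Y(d) = d**2
sqrt(-795471 - 1225200) - Y(489) = sqrt(-795471 - 1225200) - 1*489**2 = sqrt(-2020671) - 1*239121 = 3*I*sqrt(224519) - 239121 = -239121 + 3*I*sqrt(224519)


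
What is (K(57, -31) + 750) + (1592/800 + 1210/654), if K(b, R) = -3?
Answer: 24552473/32700 ≈ 750.84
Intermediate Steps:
(K(57, -31) + 750) + (1592/800 + 1210/654) = (-3 + 750) + (1592/800 + 1210/654) = 747 + (1592*(1/800) + 1210*(1/654)) = 747 + (199/100 + 605/327) = 747 + 125573/32700 = 24552473/32700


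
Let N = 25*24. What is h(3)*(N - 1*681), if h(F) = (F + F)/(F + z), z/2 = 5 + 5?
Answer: -486/23 ≈ -21.130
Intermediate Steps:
z = 20 (z = 2*(5 + 5) = 2*10 = 20)
h(F) = 2*F/(20 + F) (h(F) = (F + F)/(F + 20) = (2*F)/(20 + F) = 2*F/(20 + F))
N = 600
h(3)*(N - 1*681) = (2*3/(20 + 3))*(600 - 1*681) = (2*3/23)*(600 - 681) = (2*3*(1/23))*(-81) = (6/23)*(-81) = -486/23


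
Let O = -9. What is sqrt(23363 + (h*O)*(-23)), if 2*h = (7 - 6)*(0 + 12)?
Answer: sqrt(24605) ≈ 156.86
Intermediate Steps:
h = 6 (h = ((7 - 6)*(0 + 12))/2 = (1*12)/2 = (1/2)*12 = 6)
sqrt(23363 + (h*O)*(-23)) = sqrt(23363 + (6*(-9))*(-23)) = sqrt(23363 - 54*(-23)) = sqrt(23363 + 1242) = sqrt(24605)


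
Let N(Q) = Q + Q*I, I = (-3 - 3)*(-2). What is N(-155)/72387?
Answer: -2015/72387 ≈ -0.027837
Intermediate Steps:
I = 12 (I = -6*(-2) = 12)
N(Q) = 13*Q (N(Q) = Q + Q*12 = Q + 12*Q = 13*Q)
N(-155)/72387 = (13*(-155))/72387 = -2015*1/72387 = -2015/72387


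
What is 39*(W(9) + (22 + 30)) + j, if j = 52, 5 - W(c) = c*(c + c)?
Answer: -4043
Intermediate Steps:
W(c) = 5 - 2*c² (W(c) = 5 - c*(c + c) = 5 - c*2*c = 5 - 2*c²)
39*(W(9) + (22 + 30)) + j = 39*((5 - 2*9²) + (22 + 30)) + 52 = 39*((5 - 2*81) + 52) + 52 = 39*((5 - 162) + 52) + 52 = 39*(-157 + 52) + 52 = 39*(-105) + 52 = -4095 + 52 = -4043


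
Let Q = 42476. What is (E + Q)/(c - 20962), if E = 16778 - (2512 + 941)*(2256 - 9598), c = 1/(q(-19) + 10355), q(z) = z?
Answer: -262649956480/216663231 ≈ -1212.3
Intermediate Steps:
c = 1/10336 (c = 1/(-19 + 10355) = 1/10336 ≈ 9.6749e-5)
E = 25368704 (E = 16778 - 3453*(-7342) = 16778 - 1*(-25351926) = 16778 + 25351926 = 25368704)
(E + Q)/(c - 20962) = (25368704 + 42476)/(1/10336 - 20962) = 25411180/(-216663231/10336) = 25411180*(-10336/216663231) = -262649956480/216663231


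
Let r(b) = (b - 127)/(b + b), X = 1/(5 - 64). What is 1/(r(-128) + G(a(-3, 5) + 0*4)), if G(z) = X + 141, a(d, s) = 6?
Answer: 15104/2144453 ≈ 0.0070433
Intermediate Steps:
X = -1/59 (X = 1/(-59) = -1/59 ≈ -0.016949)
G(z) = 8318/59 (G(z) = -1/59 + 141 = 8318/59)
r(b) = (-127 + b)/(2*b) (r(b) = (-127 + b)/((2*b)) = (-127 + b)*(1/(2*b)) = (-127 + b)/(2*b))
1/(r(-128) + G(a(-3, 5) + 0*4)) = 1/((1/2)*(-127 - 128)/(-128) + 8318/59) = 1/((1/2)*(-1/128)*(-255) + 8318/59) = 1/(255/256 + 8318/59) = 1/(2144453/15104) = 15104/2144453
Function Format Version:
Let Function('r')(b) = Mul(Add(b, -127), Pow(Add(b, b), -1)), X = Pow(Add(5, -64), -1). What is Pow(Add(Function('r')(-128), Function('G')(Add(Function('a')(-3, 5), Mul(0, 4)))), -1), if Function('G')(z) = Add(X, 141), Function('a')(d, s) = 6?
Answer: Rational(15104, 2144453) ≈ 0.0070433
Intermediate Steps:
X = Rational(-1, 59) (X = Pow(-59, -1) = Rational(-1, 59) ≈ -0.016949)
Function('G')(z) = Rational(8318, 59) (Function('G')(z) = Add(Rational(-1, 59), 141) = Rational(8318, 59))
Function('r')(b) = Mul(Rational(1, 2), Pow(b, -1), Add(-127, b)) (Function('r')(b) = Mul(Add(-127, b), Pow(Mul(2, b), -1)) = Mul(Add(-127, b), Mul(Rational(1, 2), Pow(b, -1))) = Mul(Rational(1, 2), Pow(b, -1), Add(-127, b)))
Pow(Add(Function('r')(-128), Function('G')(Add(Function('a')(-3, 5), Mul(0, 4)))), -1) = Pow(Add(Mul(Rational(1, 2), Pow(-128, -1), Add(-127, -128)), Rational(8318, 59)), -1) = Pow(Add(Mul(Rational(1, 2), Rational(-1, 128), -255), Rational(8318, 59)), -1) = Pow(Add(Rational(255, 256), Rational(8318, 59)), -1) = Pow(Rational(2144453, 15104), -1) = Rational(15104, 2144453)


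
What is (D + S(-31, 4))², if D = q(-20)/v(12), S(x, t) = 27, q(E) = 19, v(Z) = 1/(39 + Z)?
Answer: 992016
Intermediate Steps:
D = 969 (D = 19/(1/(39 + 12)) = 19/(1/51) = 19*51 = 969)
(D + S(-31, 4))² = (969 + 27)² = 996² = 992016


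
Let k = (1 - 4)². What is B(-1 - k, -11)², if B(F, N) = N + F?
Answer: 441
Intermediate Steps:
k = 9 (k = (-3)² = 9)
B(F, N) = F + N
B(-1 - k, -11)² = ((-1 - 1*9) - 11)² = ((-1 - 9) - 11)² = (-10 - 11)² = (-21)² = 441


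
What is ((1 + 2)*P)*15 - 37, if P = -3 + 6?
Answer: 98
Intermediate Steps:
P = 3
((1 + 2)*P)*15 - 37 = ((1 + 2)*3)*15 - 37 = (3*3)*15 - 37 = 9*15 - 37 = 135 - 37 = 98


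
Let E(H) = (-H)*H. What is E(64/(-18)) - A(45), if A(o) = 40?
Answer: -4264/81 ≈ -52.642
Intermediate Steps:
E(H) = -H²
E(64/(-18)) - A(45) = -(64/(-18))² - 1*40 = -(64*(-1/18))² - 40 = -(-32/9)² - 40 = -1*1024/81 - 40 = -1024/81 - 40 = -4264/81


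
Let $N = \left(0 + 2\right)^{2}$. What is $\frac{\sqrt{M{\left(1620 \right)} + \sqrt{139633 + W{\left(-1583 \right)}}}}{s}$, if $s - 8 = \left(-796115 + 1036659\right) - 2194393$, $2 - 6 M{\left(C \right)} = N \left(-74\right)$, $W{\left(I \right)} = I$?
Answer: $- \frac{\sqrt{447 + 45 \sqrt{5522}}}{5861523} \approx -1.0504 \cdot 10^{-5}$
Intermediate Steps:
$N = 4$ ($N = 2^{2} = 4$)
$M{\left(C \right)} = \frac{149}{3}$ ($M{\left(C \right)} = \frac{1}{3} - \frac{4 \left(-74\right)}{6} = \frac{1}{3} - - \frac{148}{3} = \frac{1}{3} + \frac{148}{3} = \frac{149}{3}$)
$s = -1953841$ ($s = 8 + \left(\left(-796115 + 1036659\right) - 2194393\right) = 8 + \left(240544 - 2194393\right) = 8 - 1953849 = -1953841$)
$\frac{\sqrt{M{\left(1620 \right)} + \sqrt{139633 + W{\left(-1583 \right)}}}}{s} = \frac{\sqrt{\frac{149}{3} + \sqrt{139633 - 1583}}}{-1953841} = \sqrt{\frac{149}{3} + \sqrt{138050}} \left(- \frac{1}{1953841}\right) = \sqrt{\frac{149}{3} + 5 \sqrt{5522}} \left(- \frac{1}{1953841}\right) = - \frac{\sqrt{\frac{149}{3} + 5 \sqrt{5522}}}{1953841}$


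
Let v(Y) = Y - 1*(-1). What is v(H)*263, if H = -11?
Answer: -2630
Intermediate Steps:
v(Y) = 1 + Y (v(Y) = Y + 1 = 1 + Y)
v(H)*263 = (1 - 11)*263 = -10*263 = -2630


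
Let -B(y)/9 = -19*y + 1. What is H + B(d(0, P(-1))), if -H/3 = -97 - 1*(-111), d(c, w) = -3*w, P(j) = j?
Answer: 462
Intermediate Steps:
B(y) = -9 + 171*y (B(y) = -9*(-19*y + 1) = -9*(1 - 19*y) = -9 + 171*y)
H = -42 (H = -3*(-97 - 1*(-111)) = -3*(-97 + 111) = -3*14 = -42)
H + B(d(0, P(-1))) = -42 + (-9 + 171*(-3*(-1))) = -42 + (-9 + 171*3) = -42 + (-9 + 513) = -42 + 504 = 462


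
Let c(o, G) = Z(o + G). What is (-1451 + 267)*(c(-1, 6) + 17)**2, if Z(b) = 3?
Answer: -473600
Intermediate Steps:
c(o, G) = 3
(-1451 + 267)*(c(-1, 6) + 17)**2 = (-1451 + 267)*(3 + 17)**2 = -1184*20**2 = -1184*400 = -473600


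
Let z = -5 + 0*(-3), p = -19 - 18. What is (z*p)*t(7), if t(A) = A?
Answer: 1295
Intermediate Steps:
p = -37
z = -5 (z = -5 + 0 = -5)
(z*p)*t(7) = -5*(-37)*7 = 185*7 = 1295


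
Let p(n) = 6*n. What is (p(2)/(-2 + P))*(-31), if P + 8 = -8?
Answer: 62/3 ≈ 20.667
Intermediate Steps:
P = -16 (P = -8 - 8 = -16)
(p(2)/(-2 + P))*(-31) = ((6*2)/(-2 - 16))*(-31) = (12/(-18))*(-31) = -1/18*12*(-31) = -⅔*(-31) = 62/3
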